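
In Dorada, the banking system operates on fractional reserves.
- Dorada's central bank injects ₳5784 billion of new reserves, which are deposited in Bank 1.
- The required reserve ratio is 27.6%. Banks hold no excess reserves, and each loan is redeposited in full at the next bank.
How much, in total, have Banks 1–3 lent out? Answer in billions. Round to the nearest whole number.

₳9414 billion

Bank i lends (1 − rr)^i of the original deposit: Bank 1 lends 5784·0.7240 = 4187.6160, Bank 2 lends 5784·0.7240² ≈ 3031.8340, and so on.
Summing a geometric series: total = 5784·[0.7240·(1 − 0.7240^3) / (1 − 0.7240)] ≈ 9414.4978 billion.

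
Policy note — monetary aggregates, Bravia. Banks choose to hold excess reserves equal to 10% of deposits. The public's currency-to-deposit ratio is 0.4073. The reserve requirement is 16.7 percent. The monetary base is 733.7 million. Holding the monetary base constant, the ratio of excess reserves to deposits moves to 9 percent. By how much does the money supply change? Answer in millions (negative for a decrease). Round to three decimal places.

23.051 million

Initially m₁ = (1 + 0.4073) / (0.167 + 0.1 + 0.4073) ≈ 2.0870532, so M₁ = 2.0870532 × 733.7 ≈ 1531.2709 million.
After the change m₂ = (1 + 0.4073) / (0.167 + 0.09 + 0.4073) ≈ 2.1184706, so M₂ = 2.1184706 × 733.7 ≈ 1554.3219 million.
ΔM = M₂ − M₁ = 1554.3219 − 1531.2709 = 23.051 million.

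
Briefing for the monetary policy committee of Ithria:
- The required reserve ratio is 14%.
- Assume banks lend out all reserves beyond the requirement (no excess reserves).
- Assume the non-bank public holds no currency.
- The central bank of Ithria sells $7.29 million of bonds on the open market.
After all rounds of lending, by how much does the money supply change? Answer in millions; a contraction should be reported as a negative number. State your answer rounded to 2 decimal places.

The simple money multiplier is m = 1/rr = 1/0.14 ≈ 7.1429.
An open-market sale reduces the monetary base by 7.29 million, so ΔM = m × ΔMB = 7.1429 × (−7.29) ≈ -52.0717 million.

-52.07 million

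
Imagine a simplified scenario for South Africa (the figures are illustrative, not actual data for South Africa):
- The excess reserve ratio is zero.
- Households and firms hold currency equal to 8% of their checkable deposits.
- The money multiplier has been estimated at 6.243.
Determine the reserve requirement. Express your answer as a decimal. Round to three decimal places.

Using m = 6.243. Since m = (1 + c)/(c + rr + e), the denominator satisfies c + rr + e = (1 + c)/m = (1 + 0.08) / 6.243 ≈ 0.172994.
With c = 0.08 and e = 0, the reserve requirement is 0.172994 − 0.08 − 0 = 0.092994.

0.093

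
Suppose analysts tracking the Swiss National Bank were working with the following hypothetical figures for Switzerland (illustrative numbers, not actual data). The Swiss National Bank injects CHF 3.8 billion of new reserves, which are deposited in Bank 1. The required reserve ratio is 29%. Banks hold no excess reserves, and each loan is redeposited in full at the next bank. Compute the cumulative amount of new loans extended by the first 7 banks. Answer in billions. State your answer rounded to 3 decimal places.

CHF 8.457 billion

Bank i lends (1 − rr)^i of the original deposit: Bank 1 lends 3.8·0.7100 = 2.6980, Bank 2 lends 3.8·0.7100² ≈ 1.9156, and so on.
Summing a geometric series: total = 3.8·[0.7100·(1 − 0.7100^7) / (1 − 0.7100)] ≈ 8.4573 billion.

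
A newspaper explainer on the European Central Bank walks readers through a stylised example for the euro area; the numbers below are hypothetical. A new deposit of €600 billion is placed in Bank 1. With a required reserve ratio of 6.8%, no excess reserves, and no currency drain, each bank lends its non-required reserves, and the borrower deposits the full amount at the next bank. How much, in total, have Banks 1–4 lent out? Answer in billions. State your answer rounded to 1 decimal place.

€2018.8 billion

Bank i lends (1 − rr)^i of the original deposit: Bank 1 lends 600·0.9320 = 559.2000, Bank 2 lends 600·0.9320² = 521.1744, and so on.
Summing a geometric series: total = 600·[0.9320·(1 − 0.9320^4) / (1 − 0.9320)] ≈ 2018.8135 billion.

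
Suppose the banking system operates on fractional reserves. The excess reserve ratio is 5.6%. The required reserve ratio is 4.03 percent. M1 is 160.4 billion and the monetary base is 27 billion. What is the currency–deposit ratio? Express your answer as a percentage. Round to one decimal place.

8.7%

Using m = M/MB = 160.4/27 ≈ 5.940741. From m = (1 + c)/(c + rr + e), rearranging gives 1 + c = m·(c + rr + e), so c·(1 − m) = m·(rr + e) − 1.
Hence c = [m·(rr + e) − 1]/(1 − m) = [5.940741 × (0.0403 + 0.056) − 1] / (1 − 5.940741) ≈ 0.086608.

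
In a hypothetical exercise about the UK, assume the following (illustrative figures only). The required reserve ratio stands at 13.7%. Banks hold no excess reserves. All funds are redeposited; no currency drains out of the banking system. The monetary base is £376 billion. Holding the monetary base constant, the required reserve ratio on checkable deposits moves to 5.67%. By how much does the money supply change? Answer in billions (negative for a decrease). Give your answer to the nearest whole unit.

Initially m₁ = 1 / (0.137) ≈ 7.2993, so M₁ = 7.2993 × 376 = 2744.5368 billion.
After the change m₂ = 1 / (0.0567) ≈ 17.6367, so M₂ = 17.6367 × 376 = 6631.3992 billion.
ΔM = M₂ − M₁ = 6631.3992 − 2744.5368 = 3886.8624 billion.

£3887 billion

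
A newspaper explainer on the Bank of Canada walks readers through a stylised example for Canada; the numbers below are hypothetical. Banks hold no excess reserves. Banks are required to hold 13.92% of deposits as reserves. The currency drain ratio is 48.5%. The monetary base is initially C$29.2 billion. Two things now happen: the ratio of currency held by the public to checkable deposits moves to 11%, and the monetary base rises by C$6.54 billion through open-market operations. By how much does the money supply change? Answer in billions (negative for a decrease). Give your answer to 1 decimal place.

Before: m₁ = (1 + 0.485) / (0.1392 + 0.485) ≈ 2.3790, MB₁ = 29.2, so M₁ = 2.3790 × 29.2 = 69.4668 billion.
After: m₂ = (1 + 0.11) / (0.1392 + 0.11) ≈ 4.4543, MB₂ = 29.2 + 6.54 = 35.74, so M₂ = 4.4543 × 35.74 ≈ 159.1967 billion.
ΔM = M₂ − M₁ = 159.1967 − 69.4668 = 89.7299 billion.

C$89.7 billion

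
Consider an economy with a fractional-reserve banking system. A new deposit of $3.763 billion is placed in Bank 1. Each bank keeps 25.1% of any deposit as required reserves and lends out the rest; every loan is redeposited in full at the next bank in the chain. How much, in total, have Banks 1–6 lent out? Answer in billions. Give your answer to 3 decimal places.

Bank i lends (1 − rr)^i of the original deposit: Bank 1 lends 3.763·0.7490 ≈ 2.8185, Bank 2 lends 3.763·0.7490² ≈ 2.1110, and so on.
Summing a geometric series: total = 3.763·[0.7490·(1 − 0.7490^6) / (1 − 0.7490)] ≈ 9.2464 billion.

$9.246 billion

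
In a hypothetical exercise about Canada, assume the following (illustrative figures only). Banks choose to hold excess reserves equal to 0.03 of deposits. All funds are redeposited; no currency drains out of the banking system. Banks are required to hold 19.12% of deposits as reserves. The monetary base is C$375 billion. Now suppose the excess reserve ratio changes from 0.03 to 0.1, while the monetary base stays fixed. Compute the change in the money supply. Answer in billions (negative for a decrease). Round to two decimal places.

Initially m₁ = 1 / (0.1912 + 0.03) ≈ 4.520796, so M₁ = 4.520796 × 375 = 1695.2985 billion.
After the change m₂ = 1 / (0.1912 + 0.1) ≈ 3.434066, so M₂ = 3.434066 × 375 ≈ 1287.7748 billion.
ΔM = M₂ − M₁ = 1287.7748 − 1695.2985 = -407.5237 billion.

-407.52 billion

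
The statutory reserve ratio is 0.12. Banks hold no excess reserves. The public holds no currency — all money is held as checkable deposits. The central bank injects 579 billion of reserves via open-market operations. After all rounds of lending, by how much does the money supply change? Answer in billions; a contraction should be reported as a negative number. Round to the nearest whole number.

The simple money multiplier is m = 1/rr = 1/0.12 ≈ 8.3333.
An open-market purchase increases the monetary base by 579 billion, so ΔM = m × ΔMB = 8.3333 × 579 = 4824.9807 billion.

4825 billion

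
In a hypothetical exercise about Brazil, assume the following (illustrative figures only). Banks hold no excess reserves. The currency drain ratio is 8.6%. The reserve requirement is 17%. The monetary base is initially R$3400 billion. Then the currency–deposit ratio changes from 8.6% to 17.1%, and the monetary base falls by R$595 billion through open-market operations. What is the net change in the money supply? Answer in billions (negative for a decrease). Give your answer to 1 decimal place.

Before: m₁ = (1 + 0.086) / (0.17 + 0.086) ≈ 4.242188, MB₁ = 3400, so M₁ = 4.242188 × 3400 = 14423.4392 billion.
After: m₂ = (1 + 0.171) / (0.17 + 0.171) ≈ 3.434018, MB₂ = 3400 − 595 = 2805, so M₂ = 3.434018 × 2805 ≈ 9632.4205 billion.
ΔM = M₂ − M₁ = 9632.4205 − 14423.4392 = -4791.0187 billion.

-4791.0 billion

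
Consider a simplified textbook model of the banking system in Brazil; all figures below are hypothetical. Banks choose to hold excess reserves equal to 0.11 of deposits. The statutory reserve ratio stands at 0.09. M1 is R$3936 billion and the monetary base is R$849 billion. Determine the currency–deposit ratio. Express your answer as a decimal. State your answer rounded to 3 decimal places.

0.020

Using m = M/MB = 3936/849 ≈ 4.636042. From m = (1 + c)/(c + rr + e), rearranging gives 1 + c = m·(c + rr + e), so c·(1 − m) = m·(rr + e) − 1.
Hence c = [m·(rr + e) − 1]/(1 − m) = [4.636042 × (0.09 + 0.11) − 1] / (1 − 4.636042) ≈ 0.020019.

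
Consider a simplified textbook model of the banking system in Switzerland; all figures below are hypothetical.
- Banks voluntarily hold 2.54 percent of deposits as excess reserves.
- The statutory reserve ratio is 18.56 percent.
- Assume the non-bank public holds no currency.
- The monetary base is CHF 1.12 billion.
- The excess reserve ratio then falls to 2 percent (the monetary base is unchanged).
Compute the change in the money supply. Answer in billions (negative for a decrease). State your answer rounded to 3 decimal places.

CHF 0.139 billion

Initially m₁ = 1 / (0.1856 + 0.0254) ≈ 4.73934, so M₁ = 4.73934 × 1.12 ≈ 5.3081 billion.
After the change m₂ = 1 / (0.1856 + 0.02) ≈ 4.86381, so M₂ = 4.86381 × 1.12 ≈ 5.4475 billion.
ΔM = M₂ − M₁ = 5.4475 − 5.3081 = 0.1394 billion.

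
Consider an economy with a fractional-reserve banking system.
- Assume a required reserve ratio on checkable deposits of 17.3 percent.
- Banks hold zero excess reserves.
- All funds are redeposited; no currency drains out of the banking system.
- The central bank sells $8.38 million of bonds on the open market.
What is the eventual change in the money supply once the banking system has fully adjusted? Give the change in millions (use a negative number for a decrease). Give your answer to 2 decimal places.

-48.44 million

The simple money multiplier is m = 1/rr = 1/0.173 ≈ 5.7803.
An open-market sale reduces the monetary base by 8.38 million, so ΔM = m × ΔMB = 5.7803 × (−8.38) ≈ -48.4389 million.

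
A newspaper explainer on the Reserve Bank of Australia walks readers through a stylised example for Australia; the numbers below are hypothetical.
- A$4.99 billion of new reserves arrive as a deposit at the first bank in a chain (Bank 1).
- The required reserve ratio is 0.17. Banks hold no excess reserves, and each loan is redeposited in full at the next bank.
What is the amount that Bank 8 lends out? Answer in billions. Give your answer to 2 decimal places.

Each bank lends a fraction (1 − rr) = 0.8300 of the deposit it receives, so Bank 8 receives 4.99·0.8300^7 and lends 4.99·0.8300^8 ≈ 1.1239 billion.

A$1.12 billion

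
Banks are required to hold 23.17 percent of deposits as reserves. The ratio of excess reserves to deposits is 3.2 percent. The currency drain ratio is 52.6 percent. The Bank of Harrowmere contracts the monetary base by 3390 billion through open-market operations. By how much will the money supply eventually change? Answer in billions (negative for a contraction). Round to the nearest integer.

-6551 billion

The money multiplier is m = (1 + c) / (rr + e + c) = (1 + 0.526) / (0.2317 + 0.032 + 0.526) ≈ 1.93238.
The sale removes 3390 billion of base, so ΔM = m × ΔMB = 1.93238 × (−3390) = -6550.7682 billion.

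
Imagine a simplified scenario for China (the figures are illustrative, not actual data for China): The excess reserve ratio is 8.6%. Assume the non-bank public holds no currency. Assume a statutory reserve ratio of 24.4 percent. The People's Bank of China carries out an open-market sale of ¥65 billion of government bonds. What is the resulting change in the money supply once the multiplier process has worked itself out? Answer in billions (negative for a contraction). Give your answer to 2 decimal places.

-196.97 billion

The money multiplier is m = 1 / (rr + e) = 1 / (0.244 + 0.086) ≈ 3.03030.
The sale removes 65 billion of base, so ΔM = m × ΔMB = 3.03030 × (−65) = -196.9695 billion.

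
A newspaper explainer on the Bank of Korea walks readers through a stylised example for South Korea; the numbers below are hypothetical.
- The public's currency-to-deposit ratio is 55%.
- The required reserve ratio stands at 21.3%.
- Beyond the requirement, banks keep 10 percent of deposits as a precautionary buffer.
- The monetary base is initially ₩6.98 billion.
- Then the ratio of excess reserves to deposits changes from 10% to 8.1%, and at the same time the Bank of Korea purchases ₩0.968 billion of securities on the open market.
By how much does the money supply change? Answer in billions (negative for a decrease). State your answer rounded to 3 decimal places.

₩2.060 billion

Before: m₁ = (1 + 0.55) / (0.213 + 0.1 + 0.55) ≈ 1.79606, MB₁ = 6.98, so M₁ = 1.79606 × 6.98 ≈ 12.5365 billion.
After: m₂ = (1 + 0.55) / (0.213 + 0.081 + 0.55) ≈ 1.83649, MB₂ = 6.98 + 0.968 = 7.948, so M₂ = 1.83649 × 7.948 ≈ 14.5964 billion.
ΔM = M₂ − M₁ = 14.5964 − 12.5365 = 2.0599 billion.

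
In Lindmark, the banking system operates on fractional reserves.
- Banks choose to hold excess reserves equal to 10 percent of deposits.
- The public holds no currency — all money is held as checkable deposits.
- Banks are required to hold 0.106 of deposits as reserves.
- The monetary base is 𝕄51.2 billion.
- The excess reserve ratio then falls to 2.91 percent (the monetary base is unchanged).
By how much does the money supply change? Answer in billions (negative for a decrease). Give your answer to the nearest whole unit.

Initially m₁ = 1 / (0.106 + 0.1) ≈ 4.8544, so M₁ = 4.8544 × 51.2 ≈ 248.5453 billion.
After the change m₂ = 1 / (0.106 + 0.0291) ≈ 7.4019, so M₂ = 7.4019 × 51.2 ≈ 378.9773 billion.
ΔM = M₂ − M₁ = 378.9773 − 248.5453 = 130.432 billion.

𝕄130 billion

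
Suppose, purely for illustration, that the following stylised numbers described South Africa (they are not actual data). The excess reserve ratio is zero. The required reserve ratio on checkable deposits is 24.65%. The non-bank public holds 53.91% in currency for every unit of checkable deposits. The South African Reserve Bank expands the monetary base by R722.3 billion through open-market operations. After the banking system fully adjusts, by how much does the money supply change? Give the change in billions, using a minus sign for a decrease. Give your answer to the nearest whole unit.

R1415 billion

The money multiplier is m = (1 + c) / (rr + c) = (1 + 0.5391) / (0.2465 + 0.5391) ≈ 1.9591.
The purchase adds 722.3 billion of base, so ΔM = m × ΔMB = 1.9591 × (+722.3) ≈ 1415.0579 billion.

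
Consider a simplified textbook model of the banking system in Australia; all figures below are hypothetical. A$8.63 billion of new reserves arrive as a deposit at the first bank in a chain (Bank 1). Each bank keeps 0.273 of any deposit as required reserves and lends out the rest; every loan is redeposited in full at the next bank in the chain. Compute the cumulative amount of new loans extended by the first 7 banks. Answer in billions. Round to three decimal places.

A$20.515 billion

Bank i lends (1 − rr)^i of the original deposit: Bank 1 lends 8.63·0.7270 ≈ 6.2740, Bank 2 lends 8.63·0.7270² ≈ 4.5612, and so on.
Summing a geometric series: total = 8.63·[0.7270·(1 − 0.7270^7) / (1 − 0.7270)] ≈ 20.5150 billion.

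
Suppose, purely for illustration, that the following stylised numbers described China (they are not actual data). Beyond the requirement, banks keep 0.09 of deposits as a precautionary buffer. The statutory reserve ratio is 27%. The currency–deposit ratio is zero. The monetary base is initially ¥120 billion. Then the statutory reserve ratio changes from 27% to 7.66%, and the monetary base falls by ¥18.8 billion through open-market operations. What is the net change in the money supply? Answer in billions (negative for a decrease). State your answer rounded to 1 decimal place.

¥274.1 billion

Before: m₁ = 1 / (0.27 + 0.09) ≈ 2.77778, MB₁ = 120, so M₁ = 2.77778 × 120 = 333.3336 billion.
After: m₂ = 1 / (0.0766 + 0.09) ≈ 6.00240, MB₂ = 120 − 18.8 = 101.2, so M₂ = 6.00240 × 101.2 ≈ 607.4429 billion.
ΔM = M₂ − M₁ = 607.4429 − 333.3336 = 274.1093 billion.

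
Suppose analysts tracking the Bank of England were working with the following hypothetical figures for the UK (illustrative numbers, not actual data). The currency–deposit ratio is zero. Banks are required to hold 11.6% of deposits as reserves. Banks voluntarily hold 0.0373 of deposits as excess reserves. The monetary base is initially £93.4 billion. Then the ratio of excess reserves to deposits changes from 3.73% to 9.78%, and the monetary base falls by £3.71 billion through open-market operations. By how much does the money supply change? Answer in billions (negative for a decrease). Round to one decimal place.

Before: m₁ = 1 / (0.116 + 0.0373) ≈ 6.5232, MB₁ = 93.4, so M₁ = 6.5232 × 93.4 ≈ 609.2669 billion.
After: m₂ = 1 / (0.116 + 0.0978) ≈ 4.6773, MB₂ = 93.4 − 3.71 = 89.69, so M₂ = 4.6773 × 89.69 ≈ 419.507 billion.
ΔM = M₂ − M₁ = 419.507 − 609.2669 = -189.7599 billion.

-189.8 billion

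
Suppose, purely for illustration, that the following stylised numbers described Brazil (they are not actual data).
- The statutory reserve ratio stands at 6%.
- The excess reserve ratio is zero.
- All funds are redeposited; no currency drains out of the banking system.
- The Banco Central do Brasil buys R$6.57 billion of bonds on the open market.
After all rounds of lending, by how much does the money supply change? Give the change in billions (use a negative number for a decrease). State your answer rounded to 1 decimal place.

The simple money multiplier is m = 1/rr = 1/0.06 ≈ 16.6667.
An open-market purchase increases the monetary base by 6.57 billion, so ΔM = m × ΔMB = 16.6667 × 6.57 ≈ 109.5002 billion.

R$109.5 billion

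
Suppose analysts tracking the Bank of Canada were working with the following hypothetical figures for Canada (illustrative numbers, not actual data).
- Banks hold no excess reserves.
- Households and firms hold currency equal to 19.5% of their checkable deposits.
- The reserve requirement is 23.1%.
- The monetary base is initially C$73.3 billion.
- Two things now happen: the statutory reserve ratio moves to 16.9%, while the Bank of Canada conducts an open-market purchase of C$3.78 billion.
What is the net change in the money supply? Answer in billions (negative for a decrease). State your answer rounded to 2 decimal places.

C$47.43 billion

Before: m₁ = (1 + 0.195) / (0.231 + 0.195) ≈ 2.80516, MB₁ = 73.3, so M₁ = 2.80516 × 73.3 ≈ 205.6182 billion.
After: m₂ = (1 + 0.195) / (0.169 + 0.195) ≈ 3.28297, MB₂ = 73.3 + 3.78 = 77.08, so M₂ = 3.28297 × 77.08 ≈ 253.0513 billion.
ΔM = M₂ − M₁ = 253.0513 − 205.6182 = 47.4331 billion.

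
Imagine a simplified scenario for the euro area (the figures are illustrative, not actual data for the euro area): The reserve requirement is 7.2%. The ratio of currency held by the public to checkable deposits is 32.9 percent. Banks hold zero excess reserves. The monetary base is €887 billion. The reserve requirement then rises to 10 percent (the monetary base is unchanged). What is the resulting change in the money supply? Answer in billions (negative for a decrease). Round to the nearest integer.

-192 billion

Initially m₁ = (1 + 0.329) / (0.072 + 0.329) ≈ 3.3142, so M₁ = 3.3142 × 887 = 2939.6954 billion.
After the change m₂ = (1 + 0.329) / (0.1 + 0.329) ≈ 3.0979, so M₂ = 3.0979 × 887 = 2747.8373 billion.
ΔM = M₂ − M₁ = 2747.8373 − 2939.6954 = -191.8581 billion.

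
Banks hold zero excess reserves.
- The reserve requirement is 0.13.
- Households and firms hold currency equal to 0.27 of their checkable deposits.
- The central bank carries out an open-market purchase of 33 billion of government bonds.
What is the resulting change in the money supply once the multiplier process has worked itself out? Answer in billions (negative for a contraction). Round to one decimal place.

104.8 billion

The money multiplier is m = (1 + c) / (rr + c) = (1 + 0.27) / (0.13 + 0.27) = 3.1750.
The purchase adds 33 billion of base, so ΔM = m × ΔMB = 3.1750 × (+33) = 104.775 billion.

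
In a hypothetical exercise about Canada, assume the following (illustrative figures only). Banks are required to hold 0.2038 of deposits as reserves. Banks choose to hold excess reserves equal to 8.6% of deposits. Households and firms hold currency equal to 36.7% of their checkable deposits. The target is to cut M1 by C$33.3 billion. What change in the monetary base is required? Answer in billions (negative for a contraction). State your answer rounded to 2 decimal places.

-16.00 billion

The money multiplier is m = (1 + c) / (rr + e + c) = (1 + 0.367) / (0.2038 + 0.086 + 0.367) ≈ 2.08130.
ΔMB = ΔM / m = (−33.3) / 2.08130 ≈ -15.9996 billion.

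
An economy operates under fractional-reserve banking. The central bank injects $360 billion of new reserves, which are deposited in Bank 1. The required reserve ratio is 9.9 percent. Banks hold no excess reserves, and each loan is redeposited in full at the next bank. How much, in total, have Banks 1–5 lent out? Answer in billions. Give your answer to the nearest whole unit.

Bank i lends (1 − rr)^i of the original deposit: Bank 1 lends 360·0.9010 = 324.3600, Bank 2 lends 360·0.9010² ≈ 292.2484, and so on.
Summing a geometric series: total = 360·[0.9010·(1 − 0.9010^5) / (1 − 0.9010)] ≈ 1330.9317 billion.

$1331 billion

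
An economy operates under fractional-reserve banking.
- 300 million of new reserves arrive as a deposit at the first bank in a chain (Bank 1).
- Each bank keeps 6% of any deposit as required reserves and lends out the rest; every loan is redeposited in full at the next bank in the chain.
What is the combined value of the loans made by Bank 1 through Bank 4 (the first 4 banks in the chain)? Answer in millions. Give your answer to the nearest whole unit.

1030 million

Bank i lends (1 − rr)^i of the original deposit: Bank 1 lends 300·0.9400 = 282.0000, Bank 2 lends 300·0.9400² = 265.0800, and so on.
Summing a geometric series: total = 300·[0.9400·(1 − 0.9400^4) / (1 − 0.9400)] ≈ 1030.4799 million.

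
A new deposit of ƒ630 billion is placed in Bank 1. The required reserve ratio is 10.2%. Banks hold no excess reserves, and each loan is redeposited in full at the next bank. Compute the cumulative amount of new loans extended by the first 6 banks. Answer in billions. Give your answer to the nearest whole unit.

ƒ2638 billion

Bank i lends (1 − rr)^i of the original deposit: Bank 1 lends 630·0.8980 = 565.7400, Bank 2 lends 630·0.8980² ≈ 508.0345, and so on.
Summing a geometric series: total = 630·[0.8980·(1 − 0.8980^6) / (1 − 0.8980)] ≈ 2637.9326 billion.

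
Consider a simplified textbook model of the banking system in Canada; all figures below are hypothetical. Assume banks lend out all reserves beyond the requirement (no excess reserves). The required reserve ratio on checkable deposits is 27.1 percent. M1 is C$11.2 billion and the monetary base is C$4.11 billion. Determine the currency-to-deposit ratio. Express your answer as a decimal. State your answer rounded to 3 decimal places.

0.152

Using m = M/MB = 11.2/4.11 ≈ 2.725061. From m = (1 + c)/(c + rr + e), rearranging gives 1 + c = m·(c + rr + e), so c·(1 − m) = m·(rr + e) − 1.
Hence c = [m·(rr + e) − 1]/(1 − m) = [2.725061 × (0.271 + 0) − 1] / (1 − 2.725061) ≈ 0.151594.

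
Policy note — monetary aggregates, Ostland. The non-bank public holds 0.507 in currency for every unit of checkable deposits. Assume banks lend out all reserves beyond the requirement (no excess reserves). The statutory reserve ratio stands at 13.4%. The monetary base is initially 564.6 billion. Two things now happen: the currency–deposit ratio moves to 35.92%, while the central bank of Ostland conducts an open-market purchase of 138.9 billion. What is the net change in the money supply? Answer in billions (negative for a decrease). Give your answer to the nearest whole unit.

611 billion

Before: m₁ = (1 + 0.507) / (0.134 + 0.507) ≈ 2.3510, MB₁ = 564.6, so M₁ = 2.3510 × 564.6 = 1327.3746 billion.
After: m₂ = (1 + 0.3592) / (0.134 + 0.3592) ≈ 2.7559, MB₂ = 564.6 + 138.9 = 703.5, so M₂ = 2.7559 × 703.5 ≈ 1938.7757 billion.
ΔM = M₂ − M₁ = 1938.7757 − 1327.3746 = 611.4011 billion.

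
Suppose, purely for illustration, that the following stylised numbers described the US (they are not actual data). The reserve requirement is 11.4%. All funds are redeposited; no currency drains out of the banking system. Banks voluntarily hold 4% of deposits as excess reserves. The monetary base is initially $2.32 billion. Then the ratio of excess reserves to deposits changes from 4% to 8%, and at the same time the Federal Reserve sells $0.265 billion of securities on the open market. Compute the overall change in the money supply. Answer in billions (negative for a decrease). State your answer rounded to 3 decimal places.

-4.472 billion

Before: m₁ = 1 / (0.114 + 0.04) ≈ 6.49351, MB₁ = 2.32, so M₁ = 6.49351 × 2.32 ≈ 15.0649 billion.
After: m₂ = 1 / (0.114 + 0.08) ≈ 5.15464, MB₂ = 2.32 − 0.265 = 2.055, so M₂ = 5.15464 × 2.055 ≈ 10.5928 billion.
ΔM = M₂ − M₁ = 10.5928 − 15.0649 = -4.4721 billion.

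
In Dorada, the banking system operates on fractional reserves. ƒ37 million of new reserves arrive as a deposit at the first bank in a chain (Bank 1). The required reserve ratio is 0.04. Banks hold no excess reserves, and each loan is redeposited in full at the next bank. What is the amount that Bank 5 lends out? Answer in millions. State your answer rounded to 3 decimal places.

ƒ30.169 million

Each bank lends a fraction (1 − rr) = 0.9600 of the deposit it receives, so Bank 5 receives 37·0.9600^4 and lends 37·0.9600^5 ≈ 30.1688 million.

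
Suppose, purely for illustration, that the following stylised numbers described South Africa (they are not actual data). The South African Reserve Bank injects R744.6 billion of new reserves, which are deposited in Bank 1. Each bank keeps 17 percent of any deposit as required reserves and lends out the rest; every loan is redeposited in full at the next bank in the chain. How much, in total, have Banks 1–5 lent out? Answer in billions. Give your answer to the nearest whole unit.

R2203 billion

Bank i lends (1 − rr)^i of the original deposit: Bank 1 lends 744.6·0.8300 = 618.0180, Bank 2 lends 744.6·0.8300² ≈ 512.9549, and so on.
Summing a geometric series: total = 744.6·[0.8300·(1 − 0.8300^5) / (1 − 0.8300)] ≈ 2203.4012 billion.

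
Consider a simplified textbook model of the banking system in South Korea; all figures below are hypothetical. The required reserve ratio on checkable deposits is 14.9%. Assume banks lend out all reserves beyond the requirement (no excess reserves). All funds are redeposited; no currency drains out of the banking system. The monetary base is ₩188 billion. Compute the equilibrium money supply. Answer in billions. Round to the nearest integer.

₩1262 billion

With no currency drain or excess reserves, the money multiplier is m = 1/rr = 1/0.149 ≈ 6.7114.
Money supply M = m × MB = 6.7114 × 188 = 1261.7432 billion.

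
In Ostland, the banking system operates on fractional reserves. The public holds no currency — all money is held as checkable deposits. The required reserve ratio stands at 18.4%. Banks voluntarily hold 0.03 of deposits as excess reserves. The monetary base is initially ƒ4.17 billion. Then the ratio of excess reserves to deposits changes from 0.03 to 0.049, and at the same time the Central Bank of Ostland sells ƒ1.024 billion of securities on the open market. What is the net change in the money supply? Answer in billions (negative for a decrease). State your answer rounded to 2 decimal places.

-5.98 billion

Before: m₁ = 1 / (0.184 + 0.03) ≈ 4.6729, MB₁ = 4.17, so M₁ = 4.6729 × 4.17 ≈ 19.486 billion.
After: m₂ = 1 / (0.184 + 0.049) ≈ 4.2918, MB₂ = 4.17 − 1.024 = 3.146, so M₂ = 4.2918 × 3.146 ≈ 13.502 billion.
ΔM = M₂ − M₁ = 13.502 − 19.486 = -5.984 billion.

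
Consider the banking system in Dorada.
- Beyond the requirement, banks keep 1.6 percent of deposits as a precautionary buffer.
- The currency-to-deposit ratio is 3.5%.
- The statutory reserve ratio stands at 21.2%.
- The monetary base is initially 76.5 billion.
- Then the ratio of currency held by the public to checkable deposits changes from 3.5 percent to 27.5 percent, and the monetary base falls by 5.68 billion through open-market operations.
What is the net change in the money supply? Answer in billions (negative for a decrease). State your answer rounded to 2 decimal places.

-121.54 billion

Before: m₁ = (1 + 0.035) / (0.212 + 0.016 + 0.035) ≈ 3.93536, MB₁ = 76.5, so M₁ = 3.93536 × 76.5 ≈ 301.055 billion.
After: m₂ = (1 + 0.275) / (0.212 + 0.016 + 0.275) ≈ 2.53479, MB₂ = 76.5 − 5.68 = 70.82, so M₂ = 2.53479 × 70.82 ≈ 179.5138 billion.
ΔM = M₂ − M₁ = 179.5138 − 301.055 = -121.5412 billion.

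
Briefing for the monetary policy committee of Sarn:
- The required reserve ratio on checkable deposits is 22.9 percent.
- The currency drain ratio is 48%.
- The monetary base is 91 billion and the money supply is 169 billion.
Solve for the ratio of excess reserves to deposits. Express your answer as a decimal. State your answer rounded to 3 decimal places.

Using m = M/MB = 169/91 ≈ 1.857143. Since m = (1 + c)/(c + rr + e), the denominator satisfies c + rr + e = (1 + c)/m = (1 + 0.48) / 1.857143 ≈ 0.796923.
With c = 0.48 and rr = 0.229, the ratio of excess reserves to deposits is 0.796923 − 0.48 − 0.229 = 0.087923.

0.088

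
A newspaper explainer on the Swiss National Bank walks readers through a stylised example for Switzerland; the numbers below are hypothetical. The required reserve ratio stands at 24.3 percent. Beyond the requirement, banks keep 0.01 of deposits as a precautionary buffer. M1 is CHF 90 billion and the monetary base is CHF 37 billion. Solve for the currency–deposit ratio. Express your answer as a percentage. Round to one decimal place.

Using m = M/MB = 90/37 ≈ 2.432432. From m = (1 + c)/(c + rr + e), rearranging gives 1 + c = m·(c + rr + e), so c·(1 − m) = m·(rr + e) − 1.
Hence c = [m·(rr + e) − 1]/(1 − m) = [2.432432 × (0.243 + 0.01) − 1] / (1 − 2.432432) ≈ 0.268491.

26.8%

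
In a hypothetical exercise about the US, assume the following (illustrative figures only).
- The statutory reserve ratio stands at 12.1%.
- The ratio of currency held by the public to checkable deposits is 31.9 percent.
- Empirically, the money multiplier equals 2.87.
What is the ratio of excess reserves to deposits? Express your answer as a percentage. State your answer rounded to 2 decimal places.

Using m = 2.87. Since m = (1 + c)/(c + rr + e), the denominator satisfies c + rr + e = (1 + c)/m = (1 + 0.319) / 2.87 ≈ 0.459582.
With c = 0.319 and rr = 0.121, the ratio of excess reserves to deposits is 0.459582 − 0.319 − 0.121 = 0.019582.

1.96%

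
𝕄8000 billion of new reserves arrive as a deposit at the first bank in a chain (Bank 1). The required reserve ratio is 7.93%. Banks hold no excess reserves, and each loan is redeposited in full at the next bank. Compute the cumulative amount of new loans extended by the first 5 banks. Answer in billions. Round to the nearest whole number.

Bank i lends (1 − rr)^i of the original deposit: Bank 1 lends 8000·0.9207 = 7365.6000, Bank 2 lends 8000·0.9207² ≈ 6781.5079, and so on.
Summing a geometric series: total = 8000·[0.9207·(1 − 0.9207^5) / (1 − 0.9207)] ≈ 31432.1902 billion.

𝕄31432 billion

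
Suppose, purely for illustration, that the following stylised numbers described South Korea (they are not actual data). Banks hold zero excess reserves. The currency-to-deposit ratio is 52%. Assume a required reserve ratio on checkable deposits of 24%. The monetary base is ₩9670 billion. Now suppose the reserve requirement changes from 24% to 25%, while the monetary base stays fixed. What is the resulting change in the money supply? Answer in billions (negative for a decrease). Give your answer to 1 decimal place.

-251.2 billion

Initially m₁ = (1 + 0.52) / (0.24 + 0.52) = 2, so M₁ = 2 × 9670 = 19340 billion.
After the change m₂ = (1 + 0.52) / (0.25 + 0.52) ≈ 1.974026, so M₂ = 1.974026 × 9670 ≈ 19088.8314 billion.
ΔM = M₂ − M₁ = 19088.8314 − 19340 = -251.1686 billion.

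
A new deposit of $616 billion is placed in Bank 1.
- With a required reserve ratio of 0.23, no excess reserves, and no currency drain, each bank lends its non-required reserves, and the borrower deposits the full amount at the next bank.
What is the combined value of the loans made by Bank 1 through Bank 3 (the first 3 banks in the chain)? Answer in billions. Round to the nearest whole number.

$1121 billion

Bank i lends (1 − rr)^i of the original deposit: Bank 1 lends 616·0.7700 = 474.3200, Bank 2 lends 616·0.7700² = 365.2264, and so on.
Summing a geometric series: total = 616·[0.7700·(1 − 0.7700^3) / (1 − 0.7700)] ≈ 1120.7707 billion.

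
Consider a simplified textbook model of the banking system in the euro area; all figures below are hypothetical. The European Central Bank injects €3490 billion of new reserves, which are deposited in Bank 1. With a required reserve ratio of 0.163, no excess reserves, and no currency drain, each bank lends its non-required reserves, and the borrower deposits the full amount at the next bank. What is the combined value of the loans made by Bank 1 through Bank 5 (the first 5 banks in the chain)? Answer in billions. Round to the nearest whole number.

Bank i lends (1 − rr)^i of the original deposit: Bank 1 lends 3490·0.8370 = 2921.1300, Bank 2 lends 3490·0.8370² ≈ 2444.9858, and so on.
Summing a geometric series: total = 3490·[0.8370·(1 − 0.8370^5) / (1 − 0.8370)] ≈ 10559.1318 billion.

€10559 billion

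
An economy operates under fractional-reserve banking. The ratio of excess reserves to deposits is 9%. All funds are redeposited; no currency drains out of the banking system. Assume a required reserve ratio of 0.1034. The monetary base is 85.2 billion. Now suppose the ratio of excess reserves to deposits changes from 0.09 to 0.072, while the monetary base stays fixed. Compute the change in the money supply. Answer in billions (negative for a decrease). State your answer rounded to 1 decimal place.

Initially m₁ = 1 / (0.1034 + 0.09) ≈ 5.1706, so M₁ = 5.1706 × 85.2 ≈ 440.5351 billion.
After the change m₂ = 1 / (0.1034 + 0.072) ≈ 5.7013, so M₂ = 5.7013 × 85.2 ≈ 485.7508 billion.
ΔM = M₂ − M₁ = 485.7508 − 440.5351 = 45.2157 billion.

45.2 billion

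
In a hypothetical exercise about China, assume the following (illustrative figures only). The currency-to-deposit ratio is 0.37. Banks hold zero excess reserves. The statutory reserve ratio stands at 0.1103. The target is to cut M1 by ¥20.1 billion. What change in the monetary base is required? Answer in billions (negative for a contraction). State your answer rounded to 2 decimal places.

The money multiplier is m = (1 + c) / (rr + c) = (1 + 0.37) / (0.1103 + 0.37) ≈ 2.85238.
ΔMB = ΔM / m = (−20.1) / 2.85238 ≈ -7.0467 billion.

-7.05 billion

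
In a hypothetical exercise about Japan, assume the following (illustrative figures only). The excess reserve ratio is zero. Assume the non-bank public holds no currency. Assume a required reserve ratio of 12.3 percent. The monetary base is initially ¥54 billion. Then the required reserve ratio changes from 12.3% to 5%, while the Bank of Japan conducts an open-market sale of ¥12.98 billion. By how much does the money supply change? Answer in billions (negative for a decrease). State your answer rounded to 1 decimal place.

Before: m₁ = 1 / (0.123) ≈ 8.1301, MB₁ = 54, so M₁ = 8.1301 × 54 = 439.0254 billion.
After: m₂ = 1 / (0.05) = 20, MB₂ = 54 − 12.98 = 41.02, so M₂ = 20 × 41.02 = 820.4 billion.
ΔM = M₂ − M₁ = 820.4 − 439.0254 = 381.3746 billion.

¥381.4 billion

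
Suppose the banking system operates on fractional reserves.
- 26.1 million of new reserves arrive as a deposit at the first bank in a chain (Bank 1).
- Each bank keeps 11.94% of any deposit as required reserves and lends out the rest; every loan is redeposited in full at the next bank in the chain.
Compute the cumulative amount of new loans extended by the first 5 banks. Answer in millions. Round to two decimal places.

90.56 million

Bank i lends (1 − rr)^i of the original deposit: Bank 1 lends 26.1·0.8806 ≈ 22.9837, Bank 2 lends 26.1·0.8806² ≈ 20.2394, and so on.
Summing a geometric series: total = 26.1·[0.8806·(1 − 0.8806^5) / (1 − 0.8806)] ≈ 90.5615 million.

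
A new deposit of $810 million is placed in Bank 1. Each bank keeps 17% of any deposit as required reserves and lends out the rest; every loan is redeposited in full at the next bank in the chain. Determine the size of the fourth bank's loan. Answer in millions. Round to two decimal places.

$384.41 million

Each bank lends a fraction (1 − rr) = 0.8300 of the deposit it receives, so Bank 4 receives 810·0.8300^3 and lends 810·0.8300^4 ≈ 384.4124 million.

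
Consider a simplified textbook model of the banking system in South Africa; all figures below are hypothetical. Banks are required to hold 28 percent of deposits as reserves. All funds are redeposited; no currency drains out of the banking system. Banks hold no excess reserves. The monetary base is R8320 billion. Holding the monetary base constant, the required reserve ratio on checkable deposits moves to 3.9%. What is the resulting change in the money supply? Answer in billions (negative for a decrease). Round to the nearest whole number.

R183619 billion

Initially m₁ = 1 / (0.28) ≈ 3.57143, so M₁ = 3.57143 × 8320 = 29714.2976 billion.
After the change m₂ = 1 / (0.039) ≈ 25.64103, so M₂ = 25.64103 × 8320 = 213333.3696 billion.
ΔM = M₂ − M₁ = 213333.3696 − 29714.2976 = 183619.072 billion.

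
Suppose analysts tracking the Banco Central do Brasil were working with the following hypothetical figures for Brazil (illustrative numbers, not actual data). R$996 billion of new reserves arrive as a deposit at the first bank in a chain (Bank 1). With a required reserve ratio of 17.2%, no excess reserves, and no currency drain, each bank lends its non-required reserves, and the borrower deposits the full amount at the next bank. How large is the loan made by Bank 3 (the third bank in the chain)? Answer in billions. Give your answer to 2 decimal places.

Each bank lends a fraction (1 − rr) = 0.8280 of the deposit it receives, so Bank 3 receives 996·0.8280^2 and lends 996·0.8280^3 ≈ 565.3929 billion.

R$565.39 billion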